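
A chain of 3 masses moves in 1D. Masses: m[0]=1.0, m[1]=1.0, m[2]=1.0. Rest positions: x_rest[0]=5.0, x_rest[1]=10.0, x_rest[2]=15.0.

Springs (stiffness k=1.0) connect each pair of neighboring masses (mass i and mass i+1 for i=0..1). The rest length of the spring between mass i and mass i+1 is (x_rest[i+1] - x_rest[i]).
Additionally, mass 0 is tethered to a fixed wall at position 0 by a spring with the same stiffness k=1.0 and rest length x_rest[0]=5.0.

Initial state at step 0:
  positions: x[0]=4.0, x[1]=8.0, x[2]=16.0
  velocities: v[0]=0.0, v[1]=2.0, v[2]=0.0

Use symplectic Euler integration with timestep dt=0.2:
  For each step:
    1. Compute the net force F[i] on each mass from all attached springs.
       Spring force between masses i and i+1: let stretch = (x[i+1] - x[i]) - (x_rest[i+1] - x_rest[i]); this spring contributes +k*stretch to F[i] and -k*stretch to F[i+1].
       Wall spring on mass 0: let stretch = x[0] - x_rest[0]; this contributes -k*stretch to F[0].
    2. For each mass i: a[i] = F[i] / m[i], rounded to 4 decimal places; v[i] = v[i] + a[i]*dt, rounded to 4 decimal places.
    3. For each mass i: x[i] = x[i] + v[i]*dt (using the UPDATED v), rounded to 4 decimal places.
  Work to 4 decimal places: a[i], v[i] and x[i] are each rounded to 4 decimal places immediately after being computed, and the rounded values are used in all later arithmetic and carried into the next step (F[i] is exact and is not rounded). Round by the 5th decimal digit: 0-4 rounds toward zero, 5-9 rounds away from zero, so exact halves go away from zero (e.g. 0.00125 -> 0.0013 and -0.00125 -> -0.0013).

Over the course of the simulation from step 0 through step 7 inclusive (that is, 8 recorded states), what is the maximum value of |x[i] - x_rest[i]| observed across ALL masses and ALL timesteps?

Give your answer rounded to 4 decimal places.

Step 0: x=[4.0000 8.0000 16.0000] v=[0.0000 2.0000 0.0000]
Step 1: x=[4.0000 8.5600 15.8800] v=[0.0000 2.8000 -0.6000]
Step 2: x=[4.0224 9.2304 15.6672] v=[0.1120 3.3520 -1.0640]
Step 3: x=[4.0922 9.9500 15.3969] v=[0.3491 3.5978 -1.3514]
Step 4: x=[4.2326 10.6531 15.1087] v=[0.7022 3.5156 -1.4408]
Step 5: x=[4.4606 11.2776 14.8423] v=[1.1398 3.1226 -1.3319]
Step 6: x=[4.7828 11.7720 14.6333] v=[1.6111 2.4721 -1.0448]
Step 7: x=[5.1933 12.1013 14.5099] v=[2.0524 1.6465 -0.6171]
Max displacement = 2.1013

Answer: 2.1013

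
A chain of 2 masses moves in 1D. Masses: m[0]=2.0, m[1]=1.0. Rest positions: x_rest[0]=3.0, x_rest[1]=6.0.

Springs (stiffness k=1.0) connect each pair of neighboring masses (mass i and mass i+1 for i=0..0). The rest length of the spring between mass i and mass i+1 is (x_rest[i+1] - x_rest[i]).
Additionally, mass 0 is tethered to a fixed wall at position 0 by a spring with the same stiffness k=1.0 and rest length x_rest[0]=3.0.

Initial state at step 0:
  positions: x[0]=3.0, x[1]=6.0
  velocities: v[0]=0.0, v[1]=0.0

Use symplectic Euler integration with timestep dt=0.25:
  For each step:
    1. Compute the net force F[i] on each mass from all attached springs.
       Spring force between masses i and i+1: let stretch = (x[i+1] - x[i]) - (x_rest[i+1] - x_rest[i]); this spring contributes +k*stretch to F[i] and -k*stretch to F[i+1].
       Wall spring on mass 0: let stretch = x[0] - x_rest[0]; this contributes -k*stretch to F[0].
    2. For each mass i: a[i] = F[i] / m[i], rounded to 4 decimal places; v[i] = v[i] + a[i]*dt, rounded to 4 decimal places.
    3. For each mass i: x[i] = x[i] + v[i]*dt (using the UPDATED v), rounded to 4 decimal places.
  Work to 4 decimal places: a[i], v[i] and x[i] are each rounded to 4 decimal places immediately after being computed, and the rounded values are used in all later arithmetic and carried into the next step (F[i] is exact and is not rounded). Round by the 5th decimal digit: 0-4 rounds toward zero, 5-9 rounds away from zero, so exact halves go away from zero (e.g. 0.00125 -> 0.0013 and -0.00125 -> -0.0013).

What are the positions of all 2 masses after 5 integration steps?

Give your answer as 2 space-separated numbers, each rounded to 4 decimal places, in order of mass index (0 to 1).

Step 0: x=[3.0000 6.0000] v=[0.0000 0.0000]
Step 1: x=[3.0000 6.0000] v=[0.0000 0.0000]
Step 2: x=[3.0000 6.0000] v=[0.0000 0.0000]
Step 3: x=[3.0000 6.0000] v=[0.0000 0.0000]
Step 4: x=[3.0000 6.0000] v=[0.0000 0.0000]
Step 5: x=[3.0000 6.0000] v=[0.0000 0.0000]

Answer: 3.0000 6.0000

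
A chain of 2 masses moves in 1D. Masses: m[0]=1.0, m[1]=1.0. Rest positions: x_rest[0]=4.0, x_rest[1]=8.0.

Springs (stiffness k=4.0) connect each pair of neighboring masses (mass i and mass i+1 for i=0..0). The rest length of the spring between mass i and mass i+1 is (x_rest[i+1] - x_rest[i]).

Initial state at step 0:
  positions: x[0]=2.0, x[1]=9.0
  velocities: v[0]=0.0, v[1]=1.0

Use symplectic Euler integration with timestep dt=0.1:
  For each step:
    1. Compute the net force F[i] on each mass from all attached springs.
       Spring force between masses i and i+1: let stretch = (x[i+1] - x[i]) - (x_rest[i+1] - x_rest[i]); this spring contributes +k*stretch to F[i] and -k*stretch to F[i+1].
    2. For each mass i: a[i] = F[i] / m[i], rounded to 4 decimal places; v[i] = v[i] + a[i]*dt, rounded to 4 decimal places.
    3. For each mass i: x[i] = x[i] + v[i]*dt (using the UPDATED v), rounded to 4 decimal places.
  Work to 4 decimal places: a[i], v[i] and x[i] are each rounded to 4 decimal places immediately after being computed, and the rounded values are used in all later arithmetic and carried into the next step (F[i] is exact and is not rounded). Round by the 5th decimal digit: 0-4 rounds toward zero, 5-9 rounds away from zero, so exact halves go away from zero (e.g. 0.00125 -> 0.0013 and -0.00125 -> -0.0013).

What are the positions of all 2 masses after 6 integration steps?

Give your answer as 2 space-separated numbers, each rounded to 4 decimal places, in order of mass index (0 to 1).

Step 0: x=[2.0000 9.0000] v=[0.0000 1.0000]
Step 1: x=[2.1200 8.9800] v=[1.2000 -0.2000]
Step 2: x=[2.3544 8.8456] v=[2.3440 -1.3440]
Step 3: x=[2.6885 8.6116] v=[3.3405 -2.3405]
Step 4: x=[3.0995 8.3006] v=[4.1097 -3.1097]
Step 5: x=[3.5585 7.9416] v=[4.5901 -3.5901]
Step 6: x=[4.0328 7.5673] v=[4.7433 -3.7433]

Answer: 4.0328 7.5673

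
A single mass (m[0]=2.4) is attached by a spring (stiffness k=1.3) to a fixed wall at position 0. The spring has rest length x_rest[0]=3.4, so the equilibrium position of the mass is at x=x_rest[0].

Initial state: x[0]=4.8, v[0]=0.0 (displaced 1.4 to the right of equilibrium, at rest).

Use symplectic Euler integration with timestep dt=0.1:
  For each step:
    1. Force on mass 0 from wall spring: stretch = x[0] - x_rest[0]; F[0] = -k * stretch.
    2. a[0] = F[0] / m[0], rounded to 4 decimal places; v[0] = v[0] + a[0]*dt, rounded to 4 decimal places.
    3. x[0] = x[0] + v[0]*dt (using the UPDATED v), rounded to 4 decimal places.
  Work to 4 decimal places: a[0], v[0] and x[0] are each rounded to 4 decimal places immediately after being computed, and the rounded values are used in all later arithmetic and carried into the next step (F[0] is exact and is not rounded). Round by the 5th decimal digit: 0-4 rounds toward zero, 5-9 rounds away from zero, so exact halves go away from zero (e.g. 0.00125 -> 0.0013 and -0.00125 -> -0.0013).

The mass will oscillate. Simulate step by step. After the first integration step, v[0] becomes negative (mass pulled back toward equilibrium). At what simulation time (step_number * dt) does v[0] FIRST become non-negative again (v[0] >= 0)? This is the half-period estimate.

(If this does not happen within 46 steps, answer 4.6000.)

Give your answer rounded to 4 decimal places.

Answer: 4.3000

Derivation:
Step 0: x=[4.8000] v=[0.0000]
Step 1: x=[4.7924] v=[-0.0758]
Step 2: x=[4.7773] v=[-0.1512]
Step 3: x=[4.7547] v=[-0.2258]
Step 4: x=[4.7248] v=[-0.2992]
Step 5: x=[4.6877] v=[-0.3710]
Step 6: x=[4.6436] v=[-0.4408]
Step 7: x=[4.5928] v=[-0.5082]
Step 8: x=[4.5355] v=[-0.5728]
Step 9: x=[4.4721] v=[-0.6343]
Step 10: x=[4.4029] v=[-0.6924]
Step 11: x=[4.3282] v=[-0.7467]
Step 12: x=[4.2485] v=[-0.7970]
Step 13: x=[4.1642] v=[-0.8430]
Step 14: x=[4.0758] v=[-0.8844]
Step 15: x=[3.9837] v=[-0.9210]
Step 16: x=[3.8884] v=[-0.9526]
Step 17: x=[3.7905] v=[-0.9791]
Step 18: x=[3.6905] v=[-1.0003]
Step 19: x=[3.5889] v=[-1.0160]
Step 20: x=[3.4863] v=[-1.0262]
Step 21: x=[3.3832] v=[-1.0309]
Step 22: x=[3.2802] v=[-1.0300]
Step 23: x=[3.1779] v=[-1.0235]
Step 24: x=[3.0768] v=[-1.0115]
Step 25: x=[2.9774] v=[-0.9940]
Step 26: x=[2.8803] v=[-0.9711]
Step 27: x=[2.7860] v=[-0.9430]
Step 28: x=[2.6950] v=[-0.9097]
Step 29: x=[2.6079] v=[-0.8715]
Step 30: x=[2.5250] v=[-0.8286]
Step 31: x=[2.4469] v=[-0.7812]
Step 32: x=[2.3739] v=[-0.7296]
Step 33: x=[2.3065] v=[-0.6740]
Step 34: x=[2.2450] v=[-0.6148]
Step 35: x=[2.1898] v=[-0.5522]
Step 36: x=[2.1411] v=[-0.4867]
Step 37: x=[2.0993] v=[-0.4185]
Step 38: x=[2.0645] v=[-0.3481]
Step 39: x=[2.0369] v=[-0.2758]
Step 40: x=[2.0167] v=[-0.2020]
Step 41: x=[2.0040] v=[-0.1271]
Step 42: x=[1.9989] v=[-0.0515]
Step 43: x=[2.0013] v=[0.0244]
First v>=0 after going negative at step 43, time=4.3000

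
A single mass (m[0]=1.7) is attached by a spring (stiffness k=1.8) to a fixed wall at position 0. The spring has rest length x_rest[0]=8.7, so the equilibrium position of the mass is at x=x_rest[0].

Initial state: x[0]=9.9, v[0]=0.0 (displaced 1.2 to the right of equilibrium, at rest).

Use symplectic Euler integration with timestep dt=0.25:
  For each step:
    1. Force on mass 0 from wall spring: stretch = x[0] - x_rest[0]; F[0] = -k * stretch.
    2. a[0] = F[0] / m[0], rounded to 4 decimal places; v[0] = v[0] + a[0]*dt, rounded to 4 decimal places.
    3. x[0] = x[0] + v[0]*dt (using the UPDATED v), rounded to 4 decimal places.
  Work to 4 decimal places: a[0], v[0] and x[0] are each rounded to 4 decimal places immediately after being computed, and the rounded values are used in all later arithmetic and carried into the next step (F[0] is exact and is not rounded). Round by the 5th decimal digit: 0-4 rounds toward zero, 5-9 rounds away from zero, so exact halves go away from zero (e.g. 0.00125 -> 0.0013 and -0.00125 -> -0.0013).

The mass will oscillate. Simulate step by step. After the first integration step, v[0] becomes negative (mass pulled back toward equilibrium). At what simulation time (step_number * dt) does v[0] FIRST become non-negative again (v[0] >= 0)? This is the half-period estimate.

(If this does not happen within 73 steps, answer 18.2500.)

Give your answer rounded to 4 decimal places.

Answer: 3.2500

Derivation:
Step 0: x=[9.9000] v=[0.0000]
Step 1: x=[9.8206] v=[-0.3177]
Step 2: x=[9.6670] v=[-0.6143]
Step 3: x=[9.4494] v=[-0.8703]
Step 4: x=[9.1822] v=[-1.0687]
Step 5: x=[8.8831] v=[-1.1964]
Step 6: x=[8.5719] v=[-1.2449]
Step 7: x=[8.2692] v=[-1.2110]
Step 8: x=[7.9950] v=[-1.0970]
Step 9: x=[7.7674] v=[-0.9104]
Step 10: x=[7.6015] v=[-0.6635]
Step 11: x=[7.5083] v=[-0.3727]
Step 12: x=[7.4940] v=[-0.0573]
Step 13: x=[7.5595] v=[0.2619]
First v>=0 after going negative at step 13, time=3.2500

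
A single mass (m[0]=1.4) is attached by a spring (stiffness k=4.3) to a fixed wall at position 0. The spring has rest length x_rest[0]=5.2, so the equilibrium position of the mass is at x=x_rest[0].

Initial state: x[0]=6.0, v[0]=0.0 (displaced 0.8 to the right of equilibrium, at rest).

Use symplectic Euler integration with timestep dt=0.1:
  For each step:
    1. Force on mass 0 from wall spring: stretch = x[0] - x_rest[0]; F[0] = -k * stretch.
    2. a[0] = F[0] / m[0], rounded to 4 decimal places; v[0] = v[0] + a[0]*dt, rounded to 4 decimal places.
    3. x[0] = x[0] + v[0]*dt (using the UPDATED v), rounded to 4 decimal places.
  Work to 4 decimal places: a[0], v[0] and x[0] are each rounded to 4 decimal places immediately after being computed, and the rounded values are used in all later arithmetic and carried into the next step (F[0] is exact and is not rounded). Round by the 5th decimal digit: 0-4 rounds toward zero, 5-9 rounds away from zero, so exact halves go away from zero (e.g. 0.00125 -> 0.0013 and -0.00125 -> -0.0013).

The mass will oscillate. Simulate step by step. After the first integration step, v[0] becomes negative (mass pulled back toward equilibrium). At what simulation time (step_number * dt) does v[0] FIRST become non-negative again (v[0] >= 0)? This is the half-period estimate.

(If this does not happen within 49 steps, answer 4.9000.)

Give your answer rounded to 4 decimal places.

Step 0: x=[6.0000] v=[0.0000]
Step 1: x=[5.9754] v=[-0.2457]
Step 2: x=[5.9270] v=[-0.4839]
Step 3: x=[5.8563] v=[-0.7072]
Step 4: x=[5.7654] v=[-0.9088]
Step 5: x=[5.6572] v=[-1.0825]
Step 6: x=[5.5349] v=[-1.2229]
Step 7: x=[5.4023] v=[-1.3258]
Step 8: x=[5.2635] v=[-1.3879]
Step 9: x=[5.1228] v=[-1.4074]
Step 10: x=[4.9844] v=[-1.3837]
Step 11: x=[4.8527] v=[-1.3175]
Step 12: x=[4.7316] v=[-1.2108]
Step 13: x=[4.6249] v=[-1.0669]
Step 14: x=[4.5359] v=[-0.8903]
Step 15: x=[4.4673] v=[-0.6863]
Step 16: x=[4.4212] v=[-0.4613]
Step 17: x=[4.3990] v=[-0.2221]
Step 18: x=[4.4014] v=[0.0239]
First v>=0 after going negative at step 18, time=1.8000

Answer: 1.8000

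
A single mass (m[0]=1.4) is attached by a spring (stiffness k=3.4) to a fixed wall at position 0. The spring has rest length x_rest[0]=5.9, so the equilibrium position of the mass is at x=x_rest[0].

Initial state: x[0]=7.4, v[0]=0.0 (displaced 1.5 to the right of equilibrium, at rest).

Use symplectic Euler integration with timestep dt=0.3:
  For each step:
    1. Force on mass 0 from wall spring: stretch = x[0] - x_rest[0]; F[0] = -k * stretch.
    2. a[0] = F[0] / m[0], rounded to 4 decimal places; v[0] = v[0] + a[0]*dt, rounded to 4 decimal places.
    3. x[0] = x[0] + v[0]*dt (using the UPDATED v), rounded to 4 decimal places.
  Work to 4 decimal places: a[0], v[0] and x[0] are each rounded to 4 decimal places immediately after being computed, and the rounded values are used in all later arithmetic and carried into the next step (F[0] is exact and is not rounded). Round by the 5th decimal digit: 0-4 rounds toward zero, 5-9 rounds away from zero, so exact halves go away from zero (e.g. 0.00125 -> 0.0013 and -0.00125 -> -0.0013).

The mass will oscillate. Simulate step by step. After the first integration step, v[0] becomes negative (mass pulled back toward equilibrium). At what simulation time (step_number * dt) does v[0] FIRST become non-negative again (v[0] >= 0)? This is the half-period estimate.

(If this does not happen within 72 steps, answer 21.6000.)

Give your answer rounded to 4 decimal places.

Answer: 2.1000

Derivation:
Step 0: x=[7.4000] v=[0.0000]
Step 1: x=[7.0721] v=[-1.0929]
Step 2: x=[6.4880] v=[-1.9469]
Step 3: x=[5.7754] v=[-2.3753]
Step 4: x=[5.0901] v=[-2.2845]
Step 5: x=[4.5818] v=[-1.6944]
Step 6: x=[4.3616] v=[-0.7340]
Step 7: x=[4.4776] v=[0.3868]
First v>=0 after going negative at step 7, time=2.1000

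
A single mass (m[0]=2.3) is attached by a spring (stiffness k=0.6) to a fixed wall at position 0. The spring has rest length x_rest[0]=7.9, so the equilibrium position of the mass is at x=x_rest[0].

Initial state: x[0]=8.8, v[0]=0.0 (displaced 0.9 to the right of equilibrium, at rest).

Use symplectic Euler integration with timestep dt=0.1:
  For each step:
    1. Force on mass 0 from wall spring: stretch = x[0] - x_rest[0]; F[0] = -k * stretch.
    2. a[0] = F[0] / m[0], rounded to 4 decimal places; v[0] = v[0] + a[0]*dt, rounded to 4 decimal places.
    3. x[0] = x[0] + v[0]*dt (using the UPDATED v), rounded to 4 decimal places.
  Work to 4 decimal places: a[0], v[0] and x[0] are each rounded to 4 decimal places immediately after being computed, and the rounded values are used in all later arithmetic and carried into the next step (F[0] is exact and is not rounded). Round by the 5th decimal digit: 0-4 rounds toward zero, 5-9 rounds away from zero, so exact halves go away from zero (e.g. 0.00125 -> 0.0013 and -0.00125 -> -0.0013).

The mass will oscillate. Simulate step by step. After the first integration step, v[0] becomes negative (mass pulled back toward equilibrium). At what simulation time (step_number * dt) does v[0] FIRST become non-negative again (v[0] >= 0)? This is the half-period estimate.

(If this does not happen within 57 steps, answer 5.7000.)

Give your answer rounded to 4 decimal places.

Answer: 5.7000

Derivation:
Step 0: x=[8.8000] v=[0.0000]
Step 1: x=[8.7977] v=[-0.0235]
Step 2: x=[8.7930] v=[-0.0469]
Step 3: x=[8.7860] v=[-0.0702]
Step 4: x=[8.7767] v=[-0.0933]
Step 5: x=[8.7651] v=[-0.1162]
Step 6: x=[8.7512] v=[-0.1388]
Step 7: x=[8.7351] v=[-0.1610]
Step 8: x=[8.7168] v=[-0.1828]
Step 9: x=[8.6964] v=[-0.2041]
Step 10: x=[8.6739] v=[-0.2249]
Step 11: x=[8.6494] v=[-0.2451]
Step 12: x=[8.6229] v=[-0.2647]
Step 13: x=[8.5945] v=[-0.2836]
Step 14: x=[8.5643] v=[-0.3017]
Step 15: x=[8.5324] v=[-0.3190]
Step 16: x=[8.4989] v=[-0.3355]
Step 17: x=[8.4638] v=[-0.3511]
Step 18: x=[8.4272] v=[-0.3658]
Step 19: x=[8.3892] v=[-0.3796]
Step 20: x=[8.3500] v=[-0.3924]
Step 21: x=[8.3096] v=[-0.4041]
Step 22: x=[8.2681] v=[-0.4148]
Step 23: x=[8.2257] v=[-0.4244]
Step 24: x=[8.1824] v=[-0.4329]
Step 25: x=[8.1384] v=[-0.4403]
Step 26: x=[8.0938] v=[-0.4465]
Step 27: x=[8.0486] v=[-0.4516]
Step 28: x=[8.0031] v=[-0.4555]
Step 29: x=[7.9573] v=[-0.4582]
Step 30: x=[7.9113] v=[-0.4597]
Step 31: x=[7.8653] v=[-0.4600]
Step 32: x=[7.8194] v=[-0.4591]
Step 33: x=[7.7737] v=[-0.4570]
Step 34: x=[7.7283] v=[-0.4537]
Step 35: x=[7.6834] v=[-0.4492]
Step 36: x=[7.6390] v=[-0.4436]
Step 37: x=[7.5953] v=[-0.4368]
Step 38: x=[7.5524] v=[-0.4289]
Step 39: x=[7.5104] v=[-0.4198]
Step 40: x=[7.4694] v=[-0.4096]
Step 41: x=[7.4296] v=[-0.3984]
Step 42: x=[7.3910] v=[-0.3861]
Step 43: x=[7.3537] v=[-0.3728]
Step 44: x=[7.3178] v=[-0.3586]
Step 45: x=[7.2835] v=[-0.3434]
Step 46: x=[7.2508] v=[-0.3273]
Step 47: x=[7.2198] v=[-0.3104]
Step 48: x=[7.1905] v=[-0.2927]
Step 49: x=[7.1631] v=[-0.2742]
Step 50: x=[7.1376] v=[-0.2550]
Step 51: x=[7.1141] v=[-0.2351]
Step 52: x=[7.0926] v=[-0.2146]
Step 53: x=[7.0733] v=[-0.1935]
Step 54: x=[7.0561] v=[-0.1719]
Step 55: x=[7.0411] v=[-0.1499]
Step 56: x=[7.0284] v=[-0.1275]
Step 57: x=[7.0179] v=[-0.1048]
v[0] did not become non-negative within 57 steps; using fallback time=5.7000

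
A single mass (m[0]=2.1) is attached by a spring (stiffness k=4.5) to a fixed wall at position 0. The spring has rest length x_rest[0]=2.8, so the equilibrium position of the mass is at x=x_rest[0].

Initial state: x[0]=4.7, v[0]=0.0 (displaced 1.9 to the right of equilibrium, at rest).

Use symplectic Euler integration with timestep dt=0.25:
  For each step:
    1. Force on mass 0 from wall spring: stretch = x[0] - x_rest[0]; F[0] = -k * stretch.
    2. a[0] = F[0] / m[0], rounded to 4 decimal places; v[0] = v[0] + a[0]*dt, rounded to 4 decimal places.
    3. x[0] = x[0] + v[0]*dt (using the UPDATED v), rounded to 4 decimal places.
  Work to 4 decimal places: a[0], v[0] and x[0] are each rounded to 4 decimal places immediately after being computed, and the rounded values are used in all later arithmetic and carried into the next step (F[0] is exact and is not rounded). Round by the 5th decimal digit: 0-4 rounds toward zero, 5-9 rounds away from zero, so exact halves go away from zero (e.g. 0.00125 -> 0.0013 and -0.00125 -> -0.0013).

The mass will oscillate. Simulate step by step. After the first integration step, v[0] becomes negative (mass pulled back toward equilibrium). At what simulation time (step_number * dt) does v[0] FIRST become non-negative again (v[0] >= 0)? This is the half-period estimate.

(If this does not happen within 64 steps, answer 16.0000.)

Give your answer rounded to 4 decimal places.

Step 0: x=[4.7000] v=[0.0000]
Step 1: x=[4.4455] v=[-1.0179]
Step 2: x=[3.9707] v=[-1.8994]
Step 3: x=[3.3391] v=[-2.5266]
Step 4: x=[2.6353] v=[-2.8154]
Step 5: x=[1.9535] v=[-2.7272]
Step 6: x=[1.3851] v=[-2.2737]
Step 7: x=[1.0062] v=[-1.5157]
Step 8: x=[0.8675] v=[-0.5547]
Step 9: x=[0.9877] v=[0.4806]
First v>=0 after going negative at step 9, time=2.2500

Answer: 2.2500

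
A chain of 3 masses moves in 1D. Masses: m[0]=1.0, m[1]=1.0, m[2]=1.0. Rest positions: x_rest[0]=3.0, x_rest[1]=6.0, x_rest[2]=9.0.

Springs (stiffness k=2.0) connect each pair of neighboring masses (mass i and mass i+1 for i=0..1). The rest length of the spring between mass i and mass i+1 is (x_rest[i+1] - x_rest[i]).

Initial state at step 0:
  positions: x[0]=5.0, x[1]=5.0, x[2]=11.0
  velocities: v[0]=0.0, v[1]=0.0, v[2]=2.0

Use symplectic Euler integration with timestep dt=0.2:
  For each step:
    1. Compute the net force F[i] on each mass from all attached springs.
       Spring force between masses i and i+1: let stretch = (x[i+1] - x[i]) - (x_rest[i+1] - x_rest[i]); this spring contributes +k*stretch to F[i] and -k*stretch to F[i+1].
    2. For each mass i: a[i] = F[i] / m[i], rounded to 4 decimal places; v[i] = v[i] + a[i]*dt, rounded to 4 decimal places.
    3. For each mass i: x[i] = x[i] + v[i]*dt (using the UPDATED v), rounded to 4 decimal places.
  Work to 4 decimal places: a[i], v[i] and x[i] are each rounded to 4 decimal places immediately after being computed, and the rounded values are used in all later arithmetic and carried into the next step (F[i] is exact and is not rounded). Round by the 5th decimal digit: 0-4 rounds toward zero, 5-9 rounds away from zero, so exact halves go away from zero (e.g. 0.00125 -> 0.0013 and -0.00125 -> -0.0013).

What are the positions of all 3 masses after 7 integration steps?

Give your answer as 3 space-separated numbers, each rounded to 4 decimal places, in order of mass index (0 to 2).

Answer: 3.3673 9.7587 10.6742

Derivation:
Step 0: x=[5.0000 5.0000 11.0000] v=[0.0000 0.0000 2.0000]
Step 1: x=[4.7600 5.4800 11.1600] v=[-1.2000 2.4000 0.8000]
Step 2: x=[4.3376 6.3568 11.1056] v=[-2.1120 4.3840 -0.2720]
Step 3: x=[3.8367 7.4520 10.9113] v=[-2.5043 5.4758 -0.9715]
Step 4: x=[3.3851 8.5347 10.6803] v=[-2.2582 5.4134 -1.1552]
Step 5: x=[3.1054 9.3771 10.5176] v=[-1.3984 4.2118 -0.8134]
Step 6: x=[3.0875 9.8090 10.5037] v=[-0.0897 2.1593 -0.0696]
Step 7: x=[3.3673 9.7587 10.6742] v=[1.3989 -0.2514 0.8525]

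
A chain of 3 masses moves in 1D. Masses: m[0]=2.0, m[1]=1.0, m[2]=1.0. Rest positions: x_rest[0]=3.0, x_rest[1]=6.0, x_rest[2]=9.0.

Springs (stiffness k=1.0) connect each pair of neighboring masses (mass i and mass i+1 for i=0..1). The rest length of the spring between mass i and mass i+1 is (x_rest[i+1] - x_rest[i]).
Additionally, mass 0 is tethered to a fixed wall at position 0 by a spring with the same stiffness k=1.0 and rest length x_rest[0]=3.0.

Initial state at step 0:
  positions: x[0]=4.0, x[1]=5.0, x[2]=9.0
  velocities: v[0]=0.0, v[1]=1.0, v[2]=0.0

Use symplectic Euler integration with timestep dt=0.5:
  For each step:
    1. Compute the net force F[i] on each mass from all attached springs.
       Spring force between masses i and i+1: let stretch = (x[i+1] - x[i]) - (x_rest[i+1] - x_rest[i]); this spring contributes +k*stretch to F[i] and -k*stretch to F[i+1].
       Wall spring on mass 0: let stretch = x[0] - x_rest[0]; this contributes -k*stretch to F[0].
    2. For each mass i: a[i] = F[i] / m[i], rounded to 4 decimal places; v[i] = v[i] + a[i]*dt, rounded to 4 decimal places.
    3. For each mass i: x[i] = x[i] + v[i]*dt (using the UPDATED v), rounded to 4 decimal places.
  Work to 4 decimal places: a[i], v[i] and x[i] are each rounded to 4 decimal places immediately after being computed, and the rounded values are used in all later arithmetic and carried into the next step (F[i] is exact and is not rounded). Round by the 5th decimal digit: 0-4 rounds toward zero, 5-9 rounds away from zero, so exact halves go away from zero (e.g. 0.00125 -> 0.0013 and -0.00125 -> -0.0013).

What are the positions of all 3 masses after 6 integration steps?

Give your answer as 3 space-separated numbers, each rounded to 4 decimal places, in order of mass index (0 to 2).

Step 0: x=[4.0000 5.0000 9.0000] v=[0.0000 1.0000 0.0000]
Step 1: x=[3.6250 6.2500 8.7500] v=[-0.7500 2.5000 -0.5000]
Step 2: x=[3.1250 7.4688 8.6250] v=[-1.0000 2.4375 -0.2500]
Step 3: x=[2.7774 7.8907 8.9610] v=[-0.6953 0.8437 0.6719]
Step 4: x=[2.7218 7.3018 9.7794] v=[-0.1113 -1.1778 1.6368]
Step 5: x=[2.8985 6.1873 10.7284] v=[0.3533 -2.2290 1.8980]
Step 6: x=[3.1240 5.3859 11.2922] v=[0.4509 -1.6029 1.1275]

Answer: 3.1240 5.3859 11.2922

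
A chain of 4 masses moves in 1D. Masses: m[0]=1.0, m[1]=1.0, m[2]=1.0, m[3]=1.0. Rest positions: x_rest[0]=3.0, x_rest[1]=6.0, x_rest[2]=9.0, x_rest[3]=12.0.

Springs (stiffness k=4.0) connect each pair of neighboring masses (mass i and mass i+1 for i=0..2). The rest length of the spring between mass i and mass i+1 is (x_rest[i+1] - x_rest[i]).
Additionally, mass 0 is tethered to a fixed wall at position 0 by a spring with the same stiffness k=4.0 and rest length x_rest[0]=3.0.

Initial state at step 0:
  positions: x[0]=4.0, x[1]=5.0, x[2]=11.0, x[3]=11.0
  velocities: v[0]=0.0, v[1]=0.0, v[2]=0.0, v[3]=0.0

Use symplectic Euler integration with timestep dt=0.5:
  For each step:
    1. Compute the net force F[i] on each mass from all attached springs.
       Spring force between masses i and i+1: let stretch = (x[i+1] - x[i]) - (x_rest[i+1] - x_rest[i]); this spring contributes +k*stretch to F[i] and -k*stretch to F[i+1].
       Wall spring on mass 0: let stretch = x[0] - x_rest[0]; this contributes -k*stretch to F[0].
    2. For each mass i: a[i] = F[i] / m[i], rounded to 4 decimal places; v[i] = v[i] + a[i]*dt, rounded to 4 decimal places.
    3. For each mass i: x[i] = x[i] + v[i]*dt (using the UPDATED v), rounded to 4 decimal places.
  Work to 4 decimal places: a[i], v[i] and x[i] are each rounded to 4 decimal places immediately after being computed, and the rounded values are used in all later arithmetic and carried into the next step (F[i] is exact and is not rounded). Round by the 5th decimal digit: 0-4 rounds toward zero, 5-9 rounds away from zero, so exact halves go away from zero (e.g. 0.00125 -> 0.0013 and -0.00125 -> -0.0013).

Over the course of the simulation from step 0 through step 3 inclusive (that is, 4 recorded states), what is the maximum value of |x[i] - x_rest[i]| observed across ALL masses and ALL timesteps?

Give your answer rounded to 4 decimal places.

Step 0: x=[4.0000 5.0000 11.0000 11.0000] v=[0.0000 0.0000 0.0000 0.0000]
Step 1: x=[1.0000 10.0000 5.0000 14.0000] v=[-6.0000 10.0000 -12.0000 6.0000]
Step 2: x=[6.0000 1.0000 13.0000 11.0000] v=[10.0000 -18.0000 16.0000 -6.0000]
Step 3: x=[0.0000 9.0000 7.0000 13.0000] v=[-12.0000 16.0000 -12.0000 4.0000]
Max displacement = 5.0000

Answer: 5.0000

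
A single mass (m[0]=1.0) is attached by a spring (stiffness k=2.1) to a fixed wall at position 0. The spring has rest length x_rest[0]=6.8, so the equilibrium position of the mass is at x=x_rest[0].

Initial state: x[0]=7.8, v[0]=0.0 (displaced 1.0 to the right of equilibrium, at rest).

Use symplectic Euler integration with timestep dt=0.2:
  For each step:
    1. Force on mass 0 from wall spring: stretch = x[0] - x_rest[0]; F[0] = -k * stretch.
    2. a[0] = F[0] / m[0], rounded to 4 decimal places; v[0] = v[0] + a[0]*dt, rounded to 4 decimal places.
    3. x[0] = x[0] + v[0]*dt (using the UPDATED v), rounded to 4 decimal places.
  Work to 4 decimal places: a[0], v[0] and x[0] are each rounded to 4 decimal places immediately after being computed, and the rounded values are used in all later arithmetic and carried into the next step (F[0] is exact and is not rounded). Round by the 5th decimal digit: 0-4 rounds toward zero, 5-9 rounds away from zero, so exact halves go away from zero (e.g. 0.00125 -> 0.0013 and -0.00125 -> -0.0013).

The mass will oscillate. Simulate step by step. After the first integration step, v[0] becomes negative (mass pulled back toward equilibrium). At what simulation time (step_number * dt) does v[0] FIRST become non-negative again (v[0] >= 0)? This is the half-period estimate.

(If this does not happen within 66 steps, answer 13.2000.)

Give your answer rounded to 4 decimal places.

Step 0: x=[7.8000] v=[0.0000]
Step 1: x=[7.7160] v=[-0.4200]
Step 2: x=[7.5551] v=[-0.8047]
Step 3: x=[7.3307] v=[-1.1218]
Step 4: x=[7.0618] v=[-1.3447]
Step 5: x=[6.7709] v=[-1.4547]
Step 6: x=[6.4824] v=[-1.4425]
Step 7: x=[6.2206] v=[-1.3091]
Step 8: x=[6.0074] v=[-1.0658]
Step 9: x=[5.8608] v=[-0.7329]
Step 10: x=[5.7931] v=[-0.3384]
Step 11: x=[5.8100] v=[0.0845]
First v>=0 after going negative at step 11, time=2.2000

Answer: 2.2000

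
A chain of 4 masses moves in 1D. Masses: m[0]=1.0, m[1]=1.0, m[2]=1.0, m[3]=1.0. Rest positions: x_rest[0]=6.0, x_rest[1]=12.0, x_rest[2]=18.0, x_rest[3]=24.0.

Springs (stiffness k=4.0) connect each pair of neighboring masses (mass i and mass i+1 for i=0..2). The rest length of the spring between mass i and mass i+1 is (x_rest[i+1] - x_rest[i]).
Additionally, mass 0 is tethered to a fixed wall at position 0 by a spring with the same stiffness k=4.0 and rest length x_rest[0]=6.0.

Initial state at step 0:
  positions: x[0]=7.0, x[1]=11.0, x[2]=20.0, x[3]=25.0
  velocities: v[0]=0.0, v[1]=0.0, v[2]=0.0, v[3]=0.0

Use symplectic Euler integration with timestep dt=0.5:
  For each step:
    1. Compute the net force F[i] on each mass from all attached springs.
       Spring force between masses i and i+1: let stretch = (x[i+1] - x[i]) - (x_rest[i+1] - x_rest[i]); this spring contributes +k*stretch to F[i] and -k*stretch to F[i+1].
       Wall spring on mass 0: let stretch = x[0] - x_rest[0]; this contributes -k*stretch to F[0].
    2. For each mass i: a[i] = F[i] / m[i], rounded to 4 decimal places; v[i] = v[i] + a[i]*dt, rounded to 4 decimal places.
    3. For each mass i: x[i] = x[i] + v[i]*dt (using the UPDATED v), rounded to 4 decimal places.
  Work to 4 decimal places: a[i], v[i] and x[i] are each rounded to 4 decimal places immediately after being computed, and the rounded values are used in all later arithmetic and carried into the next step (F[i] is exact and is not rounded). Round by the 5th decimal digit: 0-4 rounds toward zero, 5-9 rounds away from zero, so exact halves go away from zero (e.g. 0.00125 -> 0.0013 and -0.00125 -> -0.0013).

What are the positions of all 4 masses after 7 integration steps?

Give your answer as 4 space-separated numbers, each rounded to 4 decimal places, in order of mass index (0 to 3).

Step 0: x=[7.0000 11.0000 20.0000 25.0000] v=[0.0000 0.0000 0.0000 0.0000]
Step 1: x=[4.0000 16.0000 16.0000 26.0000] v=[-6.0000 10.0000 -8.0000 2.0000]
Step 2: x=[9.0000 9.0000 22.0000 23.0000] v=[10.0000 -14.0000 12.0000 -6.0000]
Step 3: x=[5.0000 15.0000 16.0000 25.0000] v=[-8.0000 12.0000 -12.0000 4.0000]
Step 4: x=[6.0000 12.0000 18.0000 24.0000] v=[2.0000 -6.0000 4.0000 -2.0000]
Step 5: x=[7.0000 9.0000 20.0000 23.0000] v=[2.0000 -6.0000 4.0000 -2.0000]
Step 6: x=[3.0000 15.0000 14.0000 25.0000] v=[-8.0000 12.0000 -12.0000 4.0000]
Step 7: x=[8.0000 8.0000 20.0000 22.0000] v=[10.0000 -14.0000 12.0000 -6.0000]

Answer: 8.0000 8.0000 20.0000 22.0000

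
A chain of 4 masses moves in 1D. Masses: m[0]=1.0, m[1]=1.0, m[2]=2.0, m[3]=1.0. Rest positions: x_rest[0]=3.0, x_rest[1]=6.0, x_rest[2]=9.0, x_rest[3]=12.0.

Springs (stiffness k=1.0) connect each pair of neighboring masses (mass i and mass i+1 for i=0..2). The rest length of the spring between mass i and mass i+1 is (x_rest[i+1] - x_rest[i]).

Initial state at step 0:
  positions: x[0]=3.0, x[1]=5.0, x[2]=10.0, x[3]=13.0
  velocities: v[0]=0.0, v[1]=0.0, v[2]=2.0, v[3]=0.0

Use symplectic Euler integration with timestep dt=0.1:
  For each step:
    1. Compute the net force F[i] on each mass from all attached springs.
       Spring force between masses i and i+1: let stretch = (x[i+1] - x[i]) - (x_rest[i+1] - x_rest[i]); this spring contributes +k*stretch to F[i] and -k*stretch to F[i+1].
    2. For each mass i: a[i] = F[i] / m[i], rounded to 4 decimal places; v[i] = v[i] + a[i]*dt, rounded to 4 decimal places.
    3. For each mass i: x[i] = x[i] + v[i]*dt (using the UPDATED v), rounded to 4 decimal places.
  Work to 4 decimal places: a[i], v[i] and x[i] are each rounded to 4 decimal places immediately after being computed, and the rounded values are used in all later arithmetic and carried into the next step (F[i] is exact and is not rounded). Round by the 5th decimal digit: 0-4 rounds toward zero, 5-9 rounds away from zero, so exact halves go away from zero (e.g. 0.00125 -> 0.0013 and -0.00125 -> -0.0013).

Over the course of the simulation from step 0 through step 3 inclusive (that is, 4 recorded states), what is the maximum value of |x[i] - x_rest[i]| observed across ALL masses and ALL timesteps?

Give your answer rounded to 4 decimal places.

Answer: 1.5333

Derivation:
Step 0: x=[3.0000 5.0000 10.0000 13.0000] v=[0.0000 0.0000 2.0000 0.0000]
Step 1: x=[2.9900 5.0300 10.1900 13.0000] v=[-0.1000 0.3000 1.9000 0.0000]
Step 2: x=[2.9704 5.0912 10.3683 13.0019] v=[-0.1960 0.6120 1.7825 0.0190]
Step 3: x=[2.9420 5.1840 10.5333 13.0075] v=[-0.2839 0.9276 1.6503 0.0556]
Max displacement = 1.5333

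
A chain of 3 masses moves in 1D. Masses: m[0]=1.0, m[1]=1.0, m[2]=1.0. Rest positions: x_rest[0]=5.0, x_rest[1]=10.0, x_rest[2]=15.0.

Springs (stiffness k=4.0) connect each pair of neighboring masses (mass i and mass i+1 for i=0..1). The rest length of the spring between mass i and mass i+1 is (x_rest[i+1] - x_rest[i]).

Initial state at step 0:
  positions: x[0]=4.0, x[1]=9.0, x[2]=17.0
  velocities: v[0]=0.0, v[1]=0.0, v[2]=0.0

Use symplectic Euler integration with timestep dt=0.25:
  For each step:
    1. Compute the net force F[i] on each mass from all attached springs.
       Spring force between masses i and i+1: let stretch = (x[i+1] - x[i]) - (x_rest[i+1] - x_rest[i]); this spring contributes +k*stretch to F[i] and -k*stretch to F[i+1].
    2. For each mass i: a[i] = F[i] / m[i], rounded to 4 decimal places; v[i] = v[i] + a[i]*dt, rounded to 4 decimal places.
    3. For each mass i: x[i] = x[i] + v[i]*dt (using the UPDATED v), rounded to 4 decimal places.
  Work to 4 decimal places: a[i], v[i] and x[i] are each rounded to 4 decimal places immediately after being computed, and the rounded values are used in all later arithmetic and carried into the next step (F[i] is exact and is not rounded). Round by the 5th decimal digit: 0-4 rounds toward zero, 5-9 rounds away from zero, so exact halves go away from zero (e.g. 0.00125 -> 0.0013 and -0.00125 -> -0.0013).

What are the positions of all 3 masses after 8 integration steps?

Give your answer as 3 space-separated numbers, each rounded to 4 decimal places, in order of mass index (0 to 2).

Answer: 5.7595 9.7355 14.5052

Derivation:
Step 0: x=[4.0000 9.0000 17.0000] v=[0.0000 0.0000 0.0000]
Step 1: x=[4.0000 9.7500 16.2500] v=[0.0000 3.0000 -3.0000]
Step 2: x=[4.1875 10.6875 15.1250] v=[0.7500 3.7500 -4.5000]
Step 3: x=[4.7500 11.1094 14.1406] v=[2.2500 1.6875 -3.9375]
Step 4: x=[5.6524 10.6992 13.6484] v=[3.6094 -1.6407 -1.9687]
Step 5: x=[6.5665 9.7646 13.6689] v=[3.6562 -3.7383 0.0821]
Step 6: x=[7.0301 9.0066 13.9634] v=[1.8543 -3.0321 1.1778]
Step 7: x=[6.7378 8.9937 14.2687] v=[-1.1692 -0.0518 1.2210]
Step 8: x=[5.7595 9.7355 14.5052] v=[-3.9133 2.9673 0.9460]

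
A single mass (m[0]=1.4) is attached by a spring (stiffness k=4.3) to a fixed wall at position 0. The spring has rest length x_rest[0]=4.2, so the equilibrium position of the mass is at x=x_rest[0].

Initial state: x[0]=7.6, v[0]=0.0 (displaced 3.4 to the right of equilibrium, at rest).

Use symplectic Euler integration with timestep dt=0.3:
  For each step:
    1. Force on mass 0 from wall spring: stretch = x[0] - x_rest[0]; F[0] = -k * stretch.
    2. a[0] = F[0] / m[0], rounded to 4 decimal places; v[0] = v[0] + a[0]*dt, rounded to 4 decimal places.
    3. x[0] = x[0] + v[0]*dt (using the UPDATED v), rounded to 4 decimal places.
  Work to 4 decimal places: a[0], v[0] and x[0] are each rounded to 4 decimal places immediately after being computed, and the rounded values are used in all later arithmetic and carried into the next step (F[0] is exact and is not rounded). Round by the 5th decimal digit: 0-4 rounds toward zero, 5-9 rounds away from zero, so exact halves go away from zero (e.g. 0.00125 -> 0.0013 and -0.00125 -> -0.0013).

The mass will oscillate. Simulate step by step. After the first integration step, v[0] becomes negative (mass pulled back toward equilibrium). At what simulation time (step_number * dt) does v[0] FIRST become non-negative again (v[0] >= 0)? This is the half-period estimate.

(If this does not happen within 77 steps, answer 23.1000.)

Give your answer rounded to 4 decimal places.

Step 0: x=[7.6000] v=[0.0000]
Step 1: x=[6.6601] v=[-3.1329]
Step 2: x=[5.0402] v=[-5.3997]
Step 3: x=[3.1880] v=[-6.1739]
Step 4: x=[1.6156] v=[-5.2414]
Step 5: x=[0.7576] v=[-2.8601]
Step 6: x=[0.8511] v=[0.3118]
First v>=0 after going negative at step 6, time=1.8000

Answer: 1.8000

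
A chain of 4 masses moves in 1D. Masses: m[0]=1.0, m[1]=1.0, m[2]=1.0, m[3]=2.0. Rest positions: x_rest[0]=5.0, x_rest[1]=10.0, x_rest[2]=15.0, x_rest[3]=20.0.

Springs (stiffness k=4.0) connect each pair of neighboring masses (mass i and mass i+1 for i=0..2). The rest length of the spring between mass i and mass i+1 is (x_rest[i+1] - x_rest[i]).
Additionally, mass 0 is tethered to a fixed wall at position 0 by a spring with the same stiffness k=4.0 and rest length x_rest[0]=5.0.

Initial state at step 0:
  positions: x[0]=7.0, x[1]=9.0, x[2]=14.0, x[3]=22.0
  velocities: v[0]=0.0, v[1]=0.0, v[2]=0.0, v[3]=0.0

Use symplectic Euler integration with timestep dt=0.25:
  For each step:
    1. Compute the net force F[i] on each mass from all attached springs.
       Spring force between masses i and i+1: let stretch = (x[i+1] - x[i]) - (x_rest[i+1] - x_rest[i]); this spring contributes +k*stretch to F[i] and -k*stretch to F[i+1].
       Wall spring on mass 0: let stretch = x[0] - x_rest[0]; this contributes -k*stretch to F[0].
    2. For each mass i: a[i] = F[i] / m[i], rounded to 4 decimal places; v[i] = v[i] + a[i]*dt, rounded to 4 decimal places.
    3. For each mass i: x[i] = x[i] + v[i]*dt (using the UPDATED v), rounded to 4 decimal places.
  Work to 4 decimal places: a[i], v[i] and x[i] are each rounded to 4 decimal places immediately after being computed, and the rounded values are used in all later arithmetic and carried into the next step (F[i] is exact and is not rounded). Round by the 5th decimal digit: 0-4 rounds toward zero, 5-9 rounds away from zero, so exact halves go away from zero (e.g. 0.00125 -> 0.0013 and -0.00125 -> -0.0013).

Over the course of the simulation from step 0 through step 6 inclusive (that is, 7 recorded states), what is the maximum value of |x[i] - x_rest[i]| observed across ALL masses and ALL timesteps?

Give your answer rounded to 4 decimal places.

Answer: 2.6939

Derivation:
Step 0: x=[7.0000 9.0000 14.0000 22.0000] v=[0.0000 0.0000 0.0000 0.0000]
Step 1: x=[5.7500 9.7500 14.7500 21.6250] v=[-5.0000 3.0000 3.0000 -1.5000]
Step 2: x=[4.0625 10.7500 15.9688 21.0156] v=[-6.7500 4.0000 4.8750 -2.4375]
Step 3: x=[3.0313 11.3828 17.1446 20.4004] v=[-4.1250 2.5313 4.7030 -2.4609]
Step 4: x=[3.3301 11.3682 17.6939 20.0032] v=[1.1952 -0.0584 2.1970 -1.5888]
Step 5: x=[4.8059 10.9255 17.2391 19.9423] v=[5.9032 -1.7708 -1.8194 -0.2435]
Step 6: x=[6.6101 10.5313 15.8817 20.1685] v=[7.2169 -1.5768 -5.4298 0.9049]
Max displacement = 2.6939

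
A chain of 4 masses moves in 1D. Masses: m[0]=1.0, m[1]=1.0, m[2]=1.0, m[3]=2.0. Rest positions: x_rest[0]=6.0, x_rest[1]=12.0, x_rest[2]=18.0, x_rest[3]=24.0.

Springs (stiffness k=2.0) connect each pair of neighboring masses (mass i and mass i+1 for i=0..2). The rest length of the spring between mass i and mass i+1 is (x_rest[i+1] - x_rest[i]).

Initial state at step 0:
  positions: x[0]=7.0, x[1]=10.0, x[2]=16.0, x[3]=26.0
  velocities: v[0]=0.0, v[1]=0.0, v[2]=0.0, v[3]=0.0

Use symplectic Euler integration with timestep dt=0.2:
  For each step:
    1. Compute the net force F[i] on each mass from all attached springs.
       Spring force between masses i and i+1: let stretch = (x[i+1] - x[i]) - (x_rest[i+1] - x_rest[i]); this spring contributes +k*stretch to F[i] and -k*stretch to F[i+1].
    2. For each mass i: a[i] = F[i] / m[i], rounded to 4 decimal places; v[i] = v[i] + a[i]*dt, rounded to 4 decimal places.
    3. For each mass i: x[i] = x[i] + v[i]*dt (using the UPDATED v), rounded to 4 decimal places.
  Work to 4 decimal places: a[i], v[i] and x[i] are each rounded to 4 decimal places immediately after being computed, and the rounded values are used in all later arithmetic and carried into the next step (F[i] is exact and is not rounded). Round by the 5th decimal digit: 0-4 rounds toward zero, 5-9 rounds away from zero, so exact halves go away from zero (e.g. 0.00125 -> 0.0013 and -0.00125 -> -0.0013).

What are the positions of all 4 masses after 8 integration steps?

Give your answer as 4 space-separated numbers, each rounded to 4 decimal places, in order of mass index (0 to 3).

Step 0: x=[7.0000 10.0000 16.0000 26.0000] v=[0.0000 0.0000 0.0000 0.0000]
Step 1: x=[6.7600 10.2400 16.3200 25.8400] v=[-1.2000 1.2000 1.6000 -0.8000]
Step 2: x=[6.3184 10.6880 16.9152 25.5392] v=[-2.2080 2.2400 2.9760 -1.5040]
Step 3: x=[5.7464 11.2846 17.7021 25.1334] v=[-2.8602 2.9830 3.9347 -2.0288]
Step 4: x=[5.1374 11.9515 18.5701 24.6704] v=[-3.0449 3.3347 4.3402 -2.3151]
Step 5: x=[4.5935 12.6028 19.3967 24.2034] v=[-2.7193 3.2565 4.1329 -2.3352]
Step 6: x=[4.2104 13.1569 20.0643 23.7841] v=[-1.9156 2.7703 3.3380 -2.0965]
Step 7: x=[4.0630 13.5478 20.4769 23.4560] v=[-0.7370 1.9547 2.0630 -1.6405]
Step 8: x=[4.1944 13.7343 20.5735 23.2487] v=[0.6569 0.9324 0.4830 -1.0363]

Answer: 4.1944 13.7343 20.5735 23.2487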